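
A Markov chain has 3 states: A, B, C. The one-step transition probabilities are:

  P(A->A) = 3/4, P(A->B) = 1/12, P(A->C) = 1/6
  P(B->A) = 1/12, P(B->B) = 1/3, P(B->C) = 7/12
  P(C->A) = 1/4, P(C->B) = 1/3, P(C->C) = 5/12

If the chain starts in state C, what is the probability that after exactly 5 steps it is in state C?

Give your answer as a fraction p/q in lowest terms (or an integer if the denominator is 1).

Computing P^5 by repeated multiplication:
P^1 =
  A: [3/4, 1/12, 1/6]
  B: [1/12, 1/3, 7/12]
  C: [1/4, 1/3, 5/12]
P^2 =
  A: [11/18, 7/48, 35/144]
  B: [17/72, 5/16, 65/144]
  C: [23/72, 13/48, 59/144]
P^3 =
  A: [17/32, 13/72, 83/288]
  B: [91/288, 79/288, 59/144]
  C: [35/96, 73/288, 55/144]
P^4 =
  A: [839/1728, 77/384, 1085/3456]
  B: [313/864, 293/1152, 1325/3456]
  C: [337/864, 31/128, 1271/3456]
P^5 =
  A: [3175/6912, 1465/6912, 71/216]
  B: [2687/6912, 839/3456, 283/768]
  C: [2797/6912, 815/3456, 2485/6912]

(P^5)[C -> C] = 2485/6912

Answer: 2485/6912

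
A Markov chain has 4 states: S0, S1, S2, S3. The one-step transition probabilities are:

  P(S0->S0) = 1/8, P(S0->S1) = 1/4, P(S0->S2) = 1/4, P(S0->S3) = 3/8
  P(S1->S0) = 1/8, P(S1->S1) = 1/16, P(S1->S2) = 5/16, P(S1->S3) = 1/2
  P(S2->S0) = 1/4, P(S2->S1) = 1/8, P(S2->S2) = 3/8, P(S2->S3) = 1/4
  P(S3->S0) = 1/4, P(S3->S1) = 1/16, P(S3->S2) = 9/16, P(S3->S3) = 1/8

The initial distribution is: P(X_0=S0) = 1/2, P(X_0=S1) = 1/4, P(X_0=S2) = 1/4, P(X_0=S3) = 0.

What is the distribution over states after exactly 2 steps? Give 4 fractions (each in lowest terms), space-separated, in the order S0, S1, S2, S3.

Propagating the distribution step by step (d_{t+1} = d_t * P):
d_0 = (S0=1/2, S1=1/4, S2=1/4, S3=0)
  d_1[S0] = 1/2*1/8 + 1/4*1/8 + 1/4*1/4 + 0*1/4 = 5/32
  d_1[S1] = 1/2*1/4 + 1/4*1/16 + 1/4*1/8 + 0*1/16 = 11/64
  d_1[S2] = 1/2*1/4 + 1/4*5/16 + 1/4*3/8 + 0*9/16 = 19/64
  d_1[S3] = 1/2*3/8 + 1/4*1/2 + 1/4*1/4 + 0*1/8 = 3/8
d_1 = (S0=5/32, S1=11/64, S2=19/64, S3=3/8)
  d_2[S0] = 5/32*1/8 + 11/64*1/8 + 19/64*1/4 + 3/8*1/4 = 107/512
  d_2[S1] = 5/32*1/4 + 11/64*1/16 + 19/64*1/8 + 3/8*1/16 = 113/1024
  d_2[S2] = 5/32*1/4 + 11/64*5/16 + 19/64*3/8 + 3/8*9/16 = 425/1024
  d_2[S3] = 5/32*3/8 + 11/64*1/2 + 19/64*1/4 + 3/8*1/8 = 17/64
d_2 = (S0=107/512, S1=113/1024, S2=425/1024, S3=17/64)

Answer: 107/512 113/1024 425/1024 17/64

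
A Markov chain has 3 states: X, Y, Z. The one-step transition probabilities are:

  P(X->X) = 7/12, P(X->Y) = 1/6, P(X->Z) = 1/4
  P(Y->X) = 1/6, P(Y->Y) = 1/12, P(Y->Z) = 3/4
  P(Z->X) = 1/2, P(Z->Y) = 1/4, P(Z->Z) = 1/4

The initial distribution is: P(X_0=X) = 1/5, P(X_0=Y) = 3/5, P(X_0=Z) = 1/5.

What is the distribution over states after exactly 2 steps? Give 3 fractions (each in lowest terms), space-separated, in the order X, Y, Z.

Propagating the distribution step by step (d_{t+1} = d_t * P):
d_0 = (X=1/5, Y=3/5, Z=1/5)
  d_1[X] = 1/5*7/12 + 3/5*1/6 + 1/5*1/2 = 19/60
  d_1[Y] = 1/5*1/6 + 3/5*1/12 + 1/5*1/4 = 2/15
  d_1[Z] = 1/5*1/4 + 3/5*3/4 + 1/5*1/4 = 11/20
d_1 = (X=19/60, Y=2/15, Z=11/20)
  d_2[X] = 19/60*7/12 + 2/15*1/6 + 11/20*1/2 = 347/720
  d_2[Y] = 19/60*1/6 + 2/15*1/12 + 11/20*1/4 = 29/144
  d_2[Z] = 19/60*1/4 + 2/15*3/4 + 11/20*1/4 = 19/60
d_2 = (X=347/720, Y=29/144, Z=19/60)

Answer: 347/720 29/144 19/60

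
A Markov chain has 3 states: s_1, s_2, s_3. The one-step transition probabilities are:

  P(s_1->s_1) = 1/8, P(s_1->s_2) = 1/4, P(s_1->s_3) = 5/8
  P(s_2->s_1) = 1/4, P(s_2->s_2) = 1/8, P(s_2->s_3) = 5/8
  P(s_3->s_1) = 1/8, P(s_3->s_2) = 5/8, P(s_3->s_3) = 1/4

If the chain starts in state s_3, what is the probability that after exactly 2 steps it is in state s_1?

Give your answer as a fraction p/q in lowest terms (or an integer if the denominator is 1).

Computing P^2 by repeated multiplication:
P^1 =
  s_1: [1/8, 1/4, 5/8]
  s_2: [1/4, 1/8, 5/8]
  s_3: [1/8, 5/8, 1/4]
P^2 =
  s_1: [5/32, 29/64, 25/64]
  s_2: [9/64, 15/32, 25/64]
  s_3: [13/64, 17/64, 17/32]

(P^2)[s_3 -> s_1] = 13/64

Answer: 13/64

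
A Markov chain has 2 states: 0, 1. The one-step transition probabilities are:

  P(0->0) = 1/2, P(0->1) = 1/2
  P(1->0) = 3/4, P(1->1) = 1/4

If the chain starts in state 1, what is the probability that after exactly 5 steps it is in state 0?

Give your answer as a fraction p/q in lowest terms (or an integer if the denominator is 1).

Answer: 615/1024

Derivation:
Computing P^5 by repeated multiplication:
P^1 =
  0: [1/2, 1/2]
  1: [3/4, 1/4]
P^2 =
  0: [5/8, 3/8]
  1: [9/16, 7/16]
P^3 =
  0: [19/32, 13/32]
  1: [39/64, 25/64]
P^4 =
  0: [77/128, 51/128]
  1: [153/256, 103/256]
P^5 =
  0: [307/512, 205/512]
  1: [615/1024, 409/1024]

(P^5)[1 -> 0] = 615/1024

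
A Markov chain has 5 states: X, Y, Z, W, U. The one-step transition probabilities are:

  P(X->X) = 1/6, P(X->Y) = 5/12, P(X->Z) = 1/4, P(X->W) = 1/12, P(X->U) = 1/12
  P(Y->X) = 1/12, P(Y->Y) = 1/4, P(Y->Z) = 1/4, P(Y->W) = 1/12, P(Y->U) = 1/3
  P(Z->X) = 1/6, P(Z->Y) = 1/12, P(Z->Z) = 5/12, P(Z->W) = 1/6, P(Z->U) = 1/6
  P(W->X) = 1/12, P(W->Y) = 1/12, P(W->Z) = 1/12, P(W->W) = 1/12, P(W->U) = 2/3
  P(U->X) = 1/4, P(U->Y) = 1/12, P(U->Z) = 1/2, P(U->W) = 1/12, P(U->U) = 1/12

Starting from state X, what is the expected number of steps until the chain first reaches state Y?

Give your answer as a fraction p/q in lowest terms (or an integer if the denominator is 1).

Let h_i = expected steps to first reach Y from state i.
Boundary: h_Y = 0.
First-step equations for the other states:
  h_X = 1 + 1/6*h_X + 5/12*h_Y + 1/4*h_Z + 1/12*h_W + 1/12*h_U
  h_Z = 1 + 1/6*h_X + 1/12*h_Y + 5/12*h_Z + 1/6*h_W + 1/6*h_U
  h_W = 1 + 1/12*h_X + 1/12*h_Y + 1/12*h_Z + 1/12*h_W + 2/3*h_U
  h_U = 1 + 1/4*h_X + 1/12*h_Y + 1/2*h_Z + 1/12*h_W + 1/12*h_U

Substituting h_Y = 0 and rearranging gives the linear system (I - Q) h = 1:
  [5/6, -1/4, -1/12, -1/12] . (h_X, h_Z, h_W, h_U) = 1
  [-1/6, 7/12, -1/6, -1/6] . (h_X, h_Z, h_W, h_U) = 1
  [-1/12, -1/12, 11/12, -2/3] . (h_X, h_Z, h_W, h_U) = 1
  [-1/4, -1/2, -1/12, 11/12] . (h_X, h_Z, h_W, h_U) = 1

Solving yields:
  h_X = 2412/509
  h_Z = 3612/509
  h_W = 3660/509
  h_U = 3516/509

Starting state is X, so the expected hitting time is h_X = 2412/509.

Answer: 2412/509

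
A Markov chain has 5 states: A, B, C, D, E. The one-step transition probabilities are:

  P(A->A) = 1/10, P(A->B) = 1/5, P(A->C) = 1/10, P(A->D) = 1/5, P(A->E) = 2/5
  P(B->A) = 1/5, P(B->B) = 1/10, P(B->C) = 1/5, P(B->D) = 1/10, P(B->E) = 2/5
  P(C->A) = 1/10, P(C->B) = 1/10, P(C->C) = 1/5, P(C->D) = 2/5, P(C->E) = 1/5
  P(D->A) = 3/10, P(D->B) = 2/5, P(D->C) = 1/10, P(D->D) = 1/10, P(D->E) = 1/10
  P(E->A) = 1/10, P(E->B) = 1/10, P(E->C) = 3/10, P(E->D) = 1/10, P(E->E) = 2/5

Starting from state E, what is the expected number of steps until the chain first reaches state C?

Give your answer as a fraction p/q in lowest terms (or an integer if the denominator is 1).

Let h_i = expected steps to first reach C from state i.
Boundary: h_C = 0.
First-step equations for the other states:
  h_A = 1 + 1/10*h_A + 1/5*h_B + 1/10*h_C + 1/5*h_D + 2/5*h_E
  h_B = 1 + 1/5*h_A + 1/10*h_B + 1/5*h_C + 1/10*h_D + 2/5*h_E
  h_D = 1 + 3/10*h_A + 2/5*h_B + 1/10*h_C + 1/10*h_D + 1/10*h_E
  h_E = 1 + 1/10*h_A + 1/10*h_B + 3/10*h_C + 1/10*h_D + 2/5*h_E

Substituting h_C = 0 and rearranging gives the linear system (I - Q) h = 1:
  [9/10, -1/5, -1/5, -2/5] . (h_A, h_B, h_D, h_E) = 1
  [-1/5, 9/10, -1/10, -2/5] . (h_A, h_B, h_D, h_E) = 1
  [-3/10, -2/5, 9/10, -1/10] . (h_A, h_B, h_D, h_E) = 1
  [-1/10, -1/10, -1/10, 3/5] . (h_A, h_B, h_D, h_E) = 1

Solving yields:
  h_A = 375/71
  h_B = 5435/1136
  h_D = 6215/1136
  h_E = 4835/1136

Starting state is E, so the expected hitting time is h_E = 4835/1136.

Answer: 4835/1136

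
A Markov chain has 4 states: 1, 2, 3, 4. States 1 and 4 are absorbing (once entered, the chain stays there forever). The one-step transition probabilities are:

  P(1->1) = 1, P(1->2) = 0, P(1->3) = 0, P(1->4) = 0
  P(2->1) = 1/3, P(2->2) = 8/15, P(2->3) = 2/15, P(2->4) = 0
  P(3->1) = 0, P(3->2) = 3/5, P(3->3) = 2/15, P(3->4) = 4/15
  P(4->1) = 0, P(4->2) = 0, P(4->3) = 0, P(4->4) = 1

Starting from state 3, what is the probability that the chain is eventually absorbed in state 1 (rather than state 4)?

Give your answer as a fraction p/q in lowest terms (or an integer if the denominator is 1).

Let a_i = P(absorbed in 1 | start in state i).
Boundary conditions: a_1 = 1, a_4 = 0.
For each transient state i, a_i = sum_j P(i->j) * a_j:
  a_2 = 1/3*a_1 + 8/15*a_2 + 2/15*a_3 + 0*a_4
  a_3 = 0*a_1 + 3/5*a_2 + 2/15*a_3 + 4/15*a_4

Substituting a_1 = 1 and a_4 = 0, rearrange to (I - Q) a = r where r[i] = P(i -> 1):
  [7/15, -2/15] . (a_2, a_3) = 1/3
  [-3/5, 13/15] . (a_2, a_3) = 0

Solving yields:
  a_2 = 65/73
  a_3 = 45/73

Starting state is 3, so the absorption probability is a_3 = 45/73.

Answer: 45/73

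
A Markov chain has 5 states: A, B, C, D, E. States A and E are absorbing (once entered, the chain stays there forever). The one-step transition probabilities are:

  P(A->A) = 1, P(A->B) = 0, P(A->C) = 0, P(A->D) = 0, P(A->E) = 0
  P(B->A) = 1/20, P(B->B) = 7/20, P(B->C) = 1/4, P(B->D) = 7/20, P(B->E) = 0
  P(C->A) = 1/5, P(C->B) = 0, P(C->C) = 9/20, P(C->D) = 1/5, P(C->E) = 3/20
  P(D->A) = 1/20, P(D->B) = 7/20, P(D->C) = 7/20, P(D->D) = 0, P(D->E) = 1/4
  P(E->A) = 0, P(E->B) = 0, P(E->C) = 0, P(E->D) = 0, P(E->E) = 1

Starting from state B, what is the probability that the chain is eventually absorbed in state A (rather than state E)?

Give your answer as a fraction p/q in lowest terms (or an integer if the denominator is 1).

Answer: 885/1817

Derivation:
Let a_i = P(absorbed in A | start in state i).
Boundary conditions: a_A = 1, a_E = 0.
For each transient state i, a_i = sum_j P(i->j) * a_j:
  a_B = 1/20*a_A + 7/20*a_B + 1/4*a_C + 7/20*a_D + 0*a_E
  a_C = 1/5*a_A + 0*a_B + 9/20*a_C + 1/5*a_D + 3/20*a_E
  a_D = 1/20*a_A + 7/20*a_B + 7/20*a_C + 0*a_D + 1/4*a_E

Substituting a_A = 1 and a_E = 0, rearrange to (I - Q) a = r where r[i] = P(i -> A):
  [13/20, -1/4, -7/20] . (a_B, a_C, a_D) = 1/20
  [0, 11/20, -1/5] . (a_B, a_C, a_D) = 1/5
  [-7/20, -7/20, 1] . (a_B, a_C, a_D) = 1/20

Solving yields:
  a_B = 885/1817
  a_C = 924/1817
  a_D = 724/1817

Starting state is B, so the absorption probability is a_B = 885/1817.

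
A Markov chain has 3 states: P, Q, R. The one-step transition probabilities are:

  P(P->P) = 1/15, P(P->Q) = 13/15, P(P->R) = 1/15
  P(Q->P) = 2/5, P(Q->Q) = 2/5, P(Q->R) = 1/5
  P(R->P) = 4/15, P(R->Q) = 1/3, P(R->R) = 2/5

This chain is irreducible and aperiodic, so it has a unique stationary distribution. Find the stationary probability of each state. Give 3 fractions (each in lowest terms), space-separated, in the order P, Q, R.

The stationary distribution satisfies pi = pi * P, i.e.:
  pi_P = 1/15*pi_P + 2/5*pi_Q + 4/15*pi_R
  pi_Q = 13/15*pi_P + 2/5*pi_Q + 1/3*pi_R
  pi_R = 1/15*pi_P + 1/5*pi_Q + 2/5*pi_R
with normalization: pi_P + pi_Q + pi_R = 1.

Using the first 2 balance equations plus normalization, the linear system A*pi = b is:
  [-14/15, 2/5, 4/15] . pi = 0
  [13/15, -3/5, 1/3] . pi = 0
  [1, 1, 1] . pi = 1

Solving yields:
  pi_P = 33/118
  pi_Q = 61/118
  pi_R = 12/59

Verification (pi * P):
  33/118*1/15 + 61/118*2/5 + 12/59*4/15 = 33/118 = pi_P  (ok)
  33/118*13/15 + 61/118*2/5 + 12/59*1/3 = 61/118 = pi_Q  (ok)
  33/118*1/15 + 61/118*1/5 + 12/59*2/5 = 12/59 = pi_R  (ok)

Answer: 33/118 61/118 12/59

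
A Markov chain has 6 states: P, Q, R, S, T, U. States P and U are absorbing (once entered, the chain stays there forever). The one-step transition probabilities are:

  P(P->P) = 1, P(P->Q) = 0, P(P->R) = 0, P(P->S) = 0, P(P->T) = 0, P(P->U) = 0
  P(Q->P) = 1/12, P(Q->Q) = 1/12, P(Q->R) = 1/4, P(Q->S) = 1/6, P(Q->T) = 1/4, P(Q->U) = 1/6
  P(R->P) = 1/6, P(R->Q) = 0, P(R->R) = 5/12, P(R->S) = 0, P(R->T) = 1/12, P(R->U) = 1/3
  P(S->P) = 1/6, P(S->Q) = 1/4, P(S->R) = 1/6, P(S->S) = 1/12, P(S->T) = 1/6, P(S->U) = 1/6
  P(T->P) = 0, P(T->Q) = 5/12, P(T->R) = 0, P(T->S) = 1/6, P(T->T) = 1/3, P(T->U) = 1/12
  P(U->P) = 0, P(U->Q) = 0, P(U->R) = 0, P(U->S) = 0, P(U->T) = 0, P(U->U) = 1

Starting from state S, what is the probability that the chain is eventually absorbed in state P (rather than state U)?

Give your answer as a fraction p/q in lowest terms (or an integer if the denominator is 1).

Let a_i = P(absorbed in P | start in state i).
Boundary conditions: a_P = 1, a_U = 0.
For each transient state i, a_i = sum_j P(i->j) * a_j:
  a_Q = 1/12*a_P + 1/12*a_Q + 1/4*a_R + 1/6*a_S + 1/4*a_T + 1/6*a_U
  a_R = 1/6*a_P + 0*a_Q + 5/12*a_R + 0*a_S + 1/12*a_T + 1/3*a_U
  a_S = 1/6*a_P + 1/4*a_Q + 1/6*a_R + 1/12*a_S + 1/6*a_T + 1/6*a_U
  a_T = 0*a_P + 5/12*a_Q + 0*a_R + 1/6*a_S + 1/3*a_T + 1/12*a_U

Substituting a_P = 1 and a_U = 0, rearrange to (I - Q) a = r where r[i] = P(i -> P):
  [11/12, -1/4, -1/6, -1/4] . (a_Q, a_R, a_S, a_T) = 1/12
  [0, 7/12, 0, -1/12] . (a_Q, a_R, a_S, a_T) = 1/6
  [-1/4, -1/6, 11/12, -1/6] . (a_Q, a_R, a_S, a_T) = 1/6
  [-5/12, 0, -1/6, 2/3] . (a_Q, a_R, a_S, a_T) = 0

Solving yields:
  a_Q = 187/558
  a_R = 1471/4464
  a_S = 7/18
  a_T = 1369/4464

Starting state is S, so the absorption probability is a_S = 7/18.

Answer: 7/18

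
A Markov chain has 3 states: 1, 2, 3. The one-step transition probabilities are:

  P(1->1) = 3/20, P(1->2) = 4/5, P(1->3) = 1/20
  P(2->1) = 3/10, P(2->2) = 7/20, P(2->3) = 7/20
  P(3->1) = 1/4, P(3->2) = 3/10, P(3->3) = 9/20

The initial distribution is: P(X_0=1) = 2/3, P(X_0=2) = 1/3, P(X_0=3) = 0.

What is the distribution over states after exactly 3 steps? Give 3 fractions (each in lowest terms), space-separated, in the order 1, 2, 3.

Answer: 1963/8000 3623/8000 1207/4000

Derivation:
Propagating the distribution step by step (d_{t+1} = d_t * P):
d_0 = (1=2/3, 2=1/3, 3=0)
  d_1[1] = 2/3*3/20 + 1/3*3/10 + 0*1/4 = 1/5
  d_1[2] = 2/3*4/5 + 1/3*7/20 + 0*3/10 = 13/20
  d_1[3] = 2/3*1/20 + 1/3*7/20 + 0*9/20 = 3/20
d_1 = (1=1/5, 2=13/20, 3=3/20)
  d_2[1] = 1/5*3/20 + 13/20*3/10 + 3/20*1/4 = 21/80
  d_2[2] = 1/5*4/5 + 13/20*7/20 + 3/20*3/10 = 173/400
  d_2[3] = 1/5*1/20 + 13/20*7/20 + 3/20*9/20 = 61/200
d_2 = (1=21/80, 2=173/400, 3=61/200)
  d_3[1] = 21/80*3/20 + 173/400*3/10 + 61/200*1/4 = 1963/8000
  d_3[2] = 21/80*4/5 + 173/400*7/20 + 61/200*3/10 = 3623/8000
  d_3[3] = 21/80*1/20 + 173/400*7/20 + 61/200*9/20 = 1207/4000
d_3 = (1=1963/8000, 2=3623/8000, 3=1207/4000)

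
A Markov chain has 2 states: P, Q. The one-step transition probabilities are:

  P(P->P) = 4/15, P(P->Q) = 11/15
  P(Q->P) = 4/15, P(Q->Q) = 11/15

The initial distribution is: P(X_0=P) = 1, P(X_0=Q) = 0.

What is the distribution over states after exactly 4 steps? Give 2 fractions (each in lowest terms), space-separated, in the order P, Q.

Answer: 4/15 11/15

Derivation:
Propagating the distribution step by step (d_{t+1} = d_t * P):
d_0 = (P=1, Q=0)
  d_1[P] = 1*4/15 + 0*4/15 = 4/15
  d_1[Q] = 1*11/15 + 0*11/15 = 11/15
d_1 = (P=4/15, Q=11/15)
  d_2[P] = 4/15*4/15 + 11/15*4/15 = 4/15
  d_2[Q] = 4/15*11/15 + 11/15*11/15 = 11/15
d_2 = (P=4/15, Q=11/15)
  d_3[P] = 4/15*4/15 + 11/15*4/15 = 4/15
  d_3[Q] = 4/15*11/15 + 11/15*11/15 = 11/15
d_3 = (P=4/15, Q=11/15)
  d_4[P] = 4/15*4/15 + 11/15*4/15 = 4/15
  d_4[Q] = 4/15*11/15 + 11/15*11/15 = 11/15
d_4 = (P=4/15, Q=11/15)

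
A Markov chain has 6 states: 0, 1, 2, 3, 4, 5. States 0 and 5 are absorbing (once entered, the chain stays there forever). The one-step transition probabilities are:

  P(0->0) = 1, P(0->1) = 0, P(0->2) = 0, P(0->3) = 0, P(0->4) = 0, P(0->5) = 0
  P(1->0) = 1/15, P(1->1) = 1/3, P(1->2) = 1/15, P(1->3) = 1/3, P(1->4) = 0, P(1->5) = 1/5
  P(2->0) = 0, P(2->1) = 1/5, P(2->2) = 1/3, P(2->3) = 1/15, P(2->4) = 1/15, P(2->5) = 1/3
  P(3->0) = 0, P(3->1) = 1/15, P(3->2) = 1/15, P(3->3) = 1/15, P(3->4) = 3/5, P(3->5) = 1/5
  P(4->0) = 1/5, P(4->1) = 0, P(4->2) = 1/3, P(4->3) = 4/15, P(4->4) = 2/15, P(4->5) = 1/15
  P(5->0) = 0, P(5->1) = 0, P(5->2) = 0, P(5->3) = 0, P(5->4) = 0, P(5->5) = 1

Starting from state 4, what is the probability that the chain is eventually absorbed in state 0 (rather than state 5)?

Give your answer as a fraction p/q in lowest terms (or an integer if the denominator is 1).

Let a_i = P(absorbed in 0 | start in state i).
Boundary conditions: a_0 = 1, a_5 = 0.
For each transient state i, a_i = sum_j P(i->j) * a_j:
  a_1 = 1/15*a_0 + 1/3*a_1 + 1/15*a_2 + 1/3*a_3 + 0*a_4 + 1/5*a_5
  a_2 = 0*a_0 + 1/5*a_1 + 1/3*a_2 + 1/15*a_3 + 1/15*a_4 + 1/3*a_5
  a_3 = 0*a_0 + 1/15*a_1 + 1/15*a_2 + 1/15*a_3 + 3/5*a_4 + 1/5*a_5
  a_4 = 1/5*a_0 + 0*a_1 + 1/3*a_2 + 4/15*a_3 + 2/15*a_4 + 1/15*a_5

Substituting a_0 = 1 and a_5 = 0, rearrange to (I - Q) a = r where r[i] = P(i -> 0):
  [2/3, -1/15, -1/3, 0] . (a_1, a_2, a_3, a_4) = 1/15
  [-1/5, 2/3, -1/15, -1/15] . (a_1, a_2, a_3, a_4) = 0
  [-1/15, -1/15, 14/15, -3/5] . (a_1, a_2, a_3, a_4) = 0
  [0, -1/3, -4/15, 13/15] . (a_1, a_2, a_3, a_4) = 1/5

Solving yields:
  a_1 = 1381/5665
  a_2 = 307/2266
  a_3 = 2951/11330
  a_4 = 4113/11330

Starting state is 4, so the absorption probability is a_4 = 4113/11330.

Answer: 4113/11330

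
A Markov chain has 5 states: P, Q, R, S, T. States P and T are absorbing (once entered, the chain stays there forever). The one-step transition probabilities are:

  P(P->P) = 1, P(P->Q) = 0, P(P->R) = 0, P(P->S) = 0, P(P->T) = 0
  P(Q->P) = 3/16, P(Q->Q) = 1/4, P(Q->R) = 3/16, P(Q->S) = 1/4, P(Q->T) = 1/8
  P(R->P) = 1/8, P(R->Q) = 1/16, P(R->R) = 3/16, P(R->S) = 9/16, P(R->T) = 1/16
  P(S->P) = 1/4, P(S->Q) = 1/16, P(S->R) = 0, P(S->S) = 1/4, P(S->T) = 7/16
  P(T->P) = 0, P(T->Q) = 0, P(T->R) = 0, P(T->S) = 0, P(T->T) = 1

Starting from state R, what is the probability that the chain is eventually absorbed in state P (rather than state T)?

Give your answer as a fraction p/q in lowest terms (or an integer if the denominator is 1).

Let a_i = P(absorbed in P | start in state i).
Boundary conditions: a_P = 1, a_T = 0.
For each transient state i, a_i = sum_j P(i->j) * a_j:
  a_Q = 3/16*a_P + 1/4*a_Q + 3/16*a_R + 1/4*a_S + 1/8*a_T
  a_R = 1/8*a_P + 1/16*a_Q + 3/16*a_R + 9/16*a_S + 1/16*a_T
  a_S = 1/4*a_P + 1/16*a_Q + 0*a_R + 1/4*a_S + 7/16*a_T

Substituting a_P = 1 and a_T = 0, rearrange to (I - Q) a = r where r[i] = P(i -> P):
  [3/4, -3/16, -1/4] . (a_Q, a_R, a_S) = 3/16
  [-1/16, 13/16, -9/16] . (a_Q, a_R, a_S) = 1/8
  [-1/16, 0, 3/4] . (a_Q, a_R, a_S) = 1/4

Solving yields:
  a_Q = 856/1757
  a_R = 113/251
  a_S = 657/1757

Starting state is R, so the absorption probability is a_R = 113/251.

Answer: 113/251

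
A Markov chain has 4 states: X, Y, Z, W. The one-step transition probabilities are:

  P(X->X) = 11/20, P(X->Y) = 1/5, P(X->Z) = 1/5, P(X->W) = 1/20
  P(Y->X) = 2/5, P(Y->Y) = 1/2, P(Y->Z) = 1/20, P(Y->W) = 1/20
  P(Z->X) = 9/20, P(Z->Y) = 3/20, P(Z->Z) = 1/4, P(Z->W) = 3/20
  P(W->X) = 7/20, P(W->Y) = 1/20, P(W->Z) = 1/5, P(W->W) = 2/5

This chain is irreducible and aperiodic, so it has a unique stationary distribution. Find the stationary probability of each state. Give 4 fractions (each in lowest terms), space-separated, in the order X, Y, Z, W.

Answer: 1614/3401 45/179 581/3401 351/3401

Derivation:
The stationary distribution satisfies pi = pi * P, i.e.:
  pi_X = 11/20*pi_X + 2/5*pi_Y + 9/20*pi_Z + 7/20*pi_W
  pi_Y = 1/5*pi_X + 1/2*pi_Y + 3/20*pi_Z + 1/20*pi_W
  pi_Z = 1/5*pi_X + 1/20*pi_Y + 1/4*pi_Z + 1/5*pi_W
  pi_W = 1/20*pi_X + 1/20*pi_Y + 3/20*pi_Z + 2/5*pi_W
with normalization: pi_X + pi_Y + pi_Z + pi_W = 1.

Using the first 3 balance equations plus normalization, the linear system A*pi = b is:
  [-9/20, 2/5, 9/20, 7/20] . pi = 0
  [1/5, -1/2, 3/20, 1/20] . pi = 0
  [1/5, 1/20, -3/4, 1/5] . pi = 0
  [1, 1, 1, 1] . pi = 1

Solving yields:
  pi_X = 1614/3401
  pi_Y = 45/179
  pi_Z = 581/3401
  pi_W = 351/3401

Verification (pi * P):
  1614/3401*11/20 + 45/179*2/5 + 581/3401*9/20 + 351/3401*7/20 = 1614/3401 = pi_X  (ok)
  1614/3401*1/5 + 45/179*1/2 + 581/3401*3/20 + 351/3401*1/20 = 45/179 = pi_Y  (ok)
  1614/3401*1/5 + 45/179*1/20 + 581/3401*1/4 + 351/3401*1/5 = 581/3401 = pi_Z  (ok)
  1614/3401*1/20 + 45/179*1/20 + 581/3401*3/20 + 351/3401*2/5 = 351/3401 = pi_W  (ok)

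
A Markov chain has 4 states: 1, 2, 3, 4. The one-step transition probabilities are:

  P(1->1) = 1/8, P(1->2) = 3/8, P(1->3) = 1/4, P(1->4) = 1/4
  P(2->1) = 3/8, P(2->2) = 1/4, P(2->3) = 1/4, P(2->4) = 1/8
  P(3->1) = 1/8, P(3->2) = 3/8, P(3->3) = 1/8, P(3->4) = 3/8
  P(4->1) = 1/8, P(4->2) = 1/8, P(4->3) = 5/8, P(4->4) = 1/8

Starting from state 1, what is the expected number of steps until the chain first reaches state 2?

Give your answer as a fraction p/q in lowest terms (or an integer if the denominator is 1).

Let h_i = expected steps to first reach 2 from state i.
Boundary: h_2 = 0.
First-step equations for the other states:
  h_1 = 1 + 1/8*h_1 + 3/8*h_2 + 1/4*h_3 + 1/4*h_4
  h_3 = 1 + 1/8*h_1 + 3/8*h_2 + 1/8*h_3 + 3/8*h_4
  h_4 = 1 + 1/8*h_1 + 1/8*h_2 + 5/8*h_3 + 1/8*h_4

Substituting h_2 = 0 and rearranging gives the linear system (I - Q) h = 1:
  [7/8, -1/4, -1/4] . (h_1, h_3, h_4) = 1
  [-1/8, 7/8, -3/8] . (h_1, h_3, h_4) = 1
  [-1/8, -5/8, 7/8] . (h_1, h_3, h_4) = 1

Solving yields:
  h_1 = 312/97
  h_3 = 320/97
  h_4 = 384/97

Starting state is 1, so the expected hitting time is h_1 = 312/97.

Answer: 312/97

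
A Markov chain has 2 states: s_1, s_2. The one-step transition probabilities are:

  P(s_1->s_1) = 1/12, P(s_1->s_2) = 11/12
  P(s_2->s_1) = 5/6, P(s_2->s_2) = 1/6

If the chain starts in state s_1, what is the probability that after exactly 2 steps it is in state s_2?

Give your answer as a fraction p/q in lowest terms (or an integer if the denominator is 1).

Answer: 11/48

Derivation:
Computing P^2 by repeated multiplication:
P^1 =
  s_1: [1/12, 11/12]
  s_2: [5/6, 1/6]
P^2 =
  s_1: [37/48, 11/48]
  s_2: [5/24, 19/24]

(P^2)[s_1 -> s_2] = 11/48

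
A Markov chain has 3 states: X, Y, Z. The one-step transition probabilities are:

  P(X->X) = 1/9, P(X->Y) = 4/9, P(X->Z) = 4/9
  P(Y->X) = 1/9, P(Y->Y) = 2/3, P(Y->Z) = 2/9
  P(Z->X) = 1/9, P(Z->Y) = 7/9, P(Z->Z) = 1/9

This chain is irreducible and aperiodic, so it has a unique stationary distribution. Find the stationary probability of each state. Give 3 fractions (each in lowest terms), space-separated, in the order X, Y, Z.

The stationary distribution satisfies pi = pi * P, i.e.:
  pi_X = 1/9*pi_X + 1/9*pi_Y + 1/9*pi_Z
  pi_Y = 4/9*pi_X + 2/3*pi_Y + 7/9*pi_Z
  pi_Z = 4/9*pi_X + 2/9*pi_Y + 1/9*pi_Z
with normalization: pi_X + pi_Y + pi_Z = 1.

Using the first 2 balance equations plus normalization, the linear system A*pi = b is:
  [-8/9, 1/9, 1/9] . pi = 0
  [4/9, -1/3, 7/9] . pi = 0
  [1, 1, 1] . pi = 1

Solving yields:
  pi_X = 1/9
  pi_Y = 2/3
  pi_Z = 2/9

Verification (pi * P):
  1/9*1/9 + 2/3*1/9 + 2/9*1/9 = 1/9 = pi_X  (ok)
  1/9*4/9 + 2/3*2/3 + 2/9*7/9 = 2/3 = pi_Y  (ok)
  1/9*4/9 + 2/3*2/9 + 2/9*1/9 = 2/9 = pi_Z  (ok)

Answer: 1/9 2/3 2/9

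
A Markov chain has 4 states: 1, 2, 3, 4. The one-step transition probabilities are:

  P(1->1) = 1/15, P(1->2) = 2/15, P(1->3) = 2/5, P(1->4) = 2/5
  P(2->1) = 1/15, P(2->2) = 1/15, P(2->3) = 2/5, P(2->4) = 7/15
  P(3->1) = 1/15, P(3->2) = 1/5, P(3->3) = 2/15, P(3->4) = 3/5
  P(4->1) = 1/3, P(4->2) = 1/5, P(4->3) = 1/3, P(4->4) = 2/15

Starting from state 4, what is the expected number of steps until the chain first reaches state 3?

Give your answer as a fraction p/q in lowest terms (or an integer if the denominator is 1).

Answer: 957/344

Derivation:
Let h_i = expected steps to first reach 3 from state i.
Boundary: h_3 = 0.
First-step equations for the other states:
  h_1 = 1 + 1/15*h_1 + 2/15*h_2 + 2/5*h_3 + 2/5*h_4
  h_2 = 1 + 1/15*h_1 + 1/15*h_2 + 2/5*h_3 + 7/15*h_4
  h_4 = 1 + 1/3*h_1 + 1/5*h_2 + 1/3*h_3 + 2/15*h_4

Substituting h_3 = 0 and rearranging gives the linear system (I - Q) h = 1:
  [14/15, -2/15, -2/5] . (h_1, h_2, h_4) = 1
  [-1/15, 14/15, -7/15] . (h_1, h_2, h_4) = 1
  [-1/3, -1/5, 13/15] . (h_1, h_2, h_4) = 1

Solving yields:
  h_1 = 909/344
  h_2 = 114/43
  h_4 = 957/344

Starting state is 4, so the expected hitting time is h_4 = 957/344.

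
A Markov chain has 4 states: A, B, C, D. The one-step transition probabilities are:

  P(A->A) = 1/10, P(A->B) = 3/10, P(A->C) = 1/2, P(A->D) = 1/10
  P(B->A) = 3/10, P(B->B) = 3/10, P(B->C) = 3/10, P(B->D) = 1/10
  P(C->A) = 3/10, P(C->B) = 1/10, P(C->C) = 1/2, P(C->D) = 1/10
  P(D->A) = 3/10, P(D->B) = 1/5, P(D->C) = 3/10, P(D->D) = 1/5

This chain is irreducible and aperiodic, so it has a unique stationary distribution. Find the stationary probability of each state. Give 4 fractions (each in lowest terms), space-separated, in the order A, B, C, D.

The stationary distribution satisfies pi = pi * P, i.e.:
  pi_A = 1/10*pi_A + 3/10*pi_B + 3/10*pi_C + 3/10*pi_D
  pi_B = 3/10*pi_A + 3/10*pi_B + 1/10*pi_C + 1/5*pi_D
  pi_C = 1/2*pi_A + 3/10*pi_B + 1/2*pi_C + 3/10*pi_D
  pi_D = 1/10*pi_A + 1/10*pi_B + 1/10*pi_C + 1/5*pi_D
with normalization: pi_A + pi_B + pi_C + pi_D = 1.

Using the first 3 balance equations plus normalization, the linear system A*pi = b is:
  [-9/10, 3/10, 3/10, 3/10] . pi = 0
  [3/10, -7/10, 1/10, 1/5] . pi = 0
  [1/2, 3/10, -1/2, 3/10] . pi = 0
  [1, 1, 1, 1] . pi = 1

Solving yields:
  pi_A = 1/4
  pi_B = 29/144
  pi_C = 7/16
  pi_D = 1/9

Verification (pi * P):
  1/4*1/10 + 29/144*3/10 + 7/16*3/10 + 1/9*3/10 = 1/4 = pi_A  (ok)
  1/4*3/10 + 29/144*3/10 + 7/16*1/10 + 1/9*1/5 = 29/144 = pi_B  (ok)
  1/4*1/2 + 29/144*3/10 + 7/16*1/2 + 1/9*3/10 = 7/16 = pi_C  (ok)
  1/4*1/10 + 29/144*1/10 + 7/16*1/10 + 1/9*1/5 = 1/9 = pi_D  (ok)

Answer: 1/4 29/144 7/16 1/9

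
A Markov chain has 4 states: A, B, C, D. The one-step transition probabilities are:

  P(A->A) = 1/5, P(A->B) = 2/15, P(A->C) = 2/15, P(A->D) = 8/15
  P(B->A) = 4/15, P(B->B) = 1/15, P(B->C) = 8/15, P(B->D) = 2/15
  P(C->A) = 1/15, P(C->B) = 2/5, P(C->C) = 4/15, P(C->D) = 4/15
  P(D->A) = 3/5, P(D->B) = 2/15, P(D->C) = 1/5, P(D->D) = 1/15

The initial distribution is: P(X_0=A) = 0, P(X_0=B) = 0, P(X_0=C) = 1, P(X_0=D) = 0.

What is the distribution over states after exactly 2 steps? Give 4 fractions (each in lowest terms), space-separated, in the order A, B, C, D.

Answer: 67/225 8/45 26/75 8/45

Derivation:
Propagating the distribution step by step (d_{t+1} = d_t * P):
d_0 = (A=0, B=0, C=1, D=0)
  d_1[A] = 0*1/5 + 0*4/15 + 1*1/15 + 0*3/5 = 1/15
  d_1[B] = 0*2/15 + 0*1/15 + 1*2/5 + 0*2/15 = 2/5
  d_1[C] = 0*2/15 + 0*8/15 + 1*4/15 + 0*1/5 = 4/15
  d_1[D] = 0*8/15 + 0*2/15 + 1*4/15 + 0*1/15 = 4/15
d_1 = (A=1/15, B=2/5, C=4/15, D=4/15)
  d_2[A] = 1/15*1/5 + 2/5*4/15 + 4/15*1/15 + 4/15*3/5 = 67/225
  d_2[B] = 1/15*2/15 + 2/5*1/15 + 4/15*2/5 + 4/15*2/15 = 8/45
  d_2[C] = 1/15*2/15 + 2/5*8/15 + 4/15*4/15 + 4/15*1/5 = 26/75
  d_2[D] = 1/15*8/15 + 2/5*2/15 + 4/15*4/15 + 4/15*1/15 = 8/45
d_2 = (A=67/225, B=8/45, C=26/75, D=8/45)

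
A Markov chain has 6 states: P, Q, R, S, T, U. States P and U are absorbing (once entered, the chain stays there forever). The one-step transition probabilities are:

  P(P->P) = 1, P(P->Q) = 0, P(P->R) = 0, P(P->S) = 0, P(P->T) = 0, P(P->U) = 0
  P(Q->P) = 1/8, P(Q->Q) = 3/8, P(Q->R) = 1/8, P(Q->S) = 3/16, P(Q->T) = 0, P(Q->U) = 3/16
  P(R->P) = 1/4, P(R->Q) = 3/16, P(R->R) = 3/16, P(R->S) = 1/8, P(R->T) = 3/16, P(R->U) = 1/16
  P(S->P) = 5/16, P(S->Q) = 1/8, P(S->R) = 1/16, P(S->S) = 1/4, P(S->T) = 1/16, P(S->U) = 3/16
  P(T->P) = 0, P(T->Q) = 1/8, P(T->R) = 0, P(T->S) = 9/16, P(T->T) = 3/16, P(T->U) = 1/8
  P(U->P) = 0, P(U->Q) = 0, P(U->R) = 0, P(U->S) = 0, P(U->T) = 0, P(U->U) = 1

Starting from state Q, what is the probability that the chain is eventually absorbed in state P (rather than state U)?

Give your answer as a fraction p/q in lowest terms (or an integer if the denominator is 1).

Let a_i = P(absorbed in P | start in state i).
Boundary conditions: a_P = 1, a_U = 0.
For each transient state i, a_i = sum_j P(i->j) * a_j:
  a_Q = 1/8*a_P + 3/8*a_Q + 1/8*a_R + 3/16*a_S + 0*a_T + 3/16*a_U
  a_R = 1/4*a_P + 3/16*a_Q + 3/16*a_R + 1/8*a_S + 3/16*a_T + 1/16*a_U
  a_S = 5/16*a_P + 1/8*a_Q + 1/16*a_R + 1/4*a_S + 1/16*a_T + 3/16*a_U
  a_T = 0*a_P + 1/8*a_Q + 0*a_R + 9/16*a_S + 3/16*a_T + 1/8*a_U

Substituting a_P = 1 and a_U = 0, rearrange to (I - Q) a = r where r[i] = P(i -> P):
  [5/8, -1/8, -3/16, 0] . (a_Q, a_R, a_S, a_T) = 1/8
  [-3/16, 13/16, -1/8, -3/16] . (a_Q, a_R, a_S, a_T) = 1/4
  [-1/8, -1/16, 3/4, -1/16] . (a_Q, a_R, a_S, a_T) = 5/16
  [-1/8, 0, -9/16, 13/16] . (a_Q, a_R, a_S, a_T) = 0

Solving yields:
  a_Q = 1159/2301
  a_R = 1445/2301
  a_S = 1366/2301
  a_T = 1124/2301

Starting state is Q, so the absorption probability is a_Q = 1159/2301.

Answer: 1159/2301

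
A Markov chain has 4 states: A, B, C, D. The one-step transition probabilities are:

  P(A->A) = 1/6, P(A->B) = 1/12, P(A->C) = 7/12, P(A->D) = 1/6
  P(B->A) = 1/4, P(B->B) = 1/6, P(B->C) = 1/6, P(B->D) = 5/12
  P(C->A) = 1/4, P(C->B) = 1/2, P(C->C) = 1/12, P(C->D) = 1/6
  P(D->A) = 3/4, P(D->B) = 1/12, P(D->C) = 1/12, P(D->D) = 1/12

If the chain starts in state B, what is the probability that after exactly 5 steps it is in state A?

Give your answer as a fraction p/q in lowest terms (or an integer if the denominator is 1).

Computing P^5 by repeated multiplication:
P^1 =
  A: [1/6, 1/12, 7/12, 1/6]
  B: [1/4, 1/6, 1/6, 5/12]
  C: [1/4, 1/2, 1/12, 1/6]
  D: [3/4, 1/12, 1/12, 1/12]
P^2 =
  A: [23/72, 1/3, 25/144, 25/144]
  B: [7/16, 1/6, 2/9, 25/144]
  C: [5/16, 23/144, 1/4, 5/18]
  D: [11/48, 1/8, 67/144, 13/72]
P^3 =
  A: [67/216, 317/1728, 13/48, 407/1728]
  B: [173/576, 41/216, 91/288, 335/1728]
  C: [209/576, 347/1728, 437/1728, 317/1728]
  D: [185/576, 497/1728, 5/24, 79/432]
P^4 =
  A: [3545/10368, 4385/20736, 5261/20736, 125/648]
  B: [2225/6912, 2393/10368, 2585/10368, 4105/20736]
  C: [2153/6912, 355/1728, 5837/20736, 1045/5184]
  D: [725/2304, 4025/20736, 5555/20736, 4631/20736]
P^5 =
  A: [39559/124416, 2857/13824, 67661/248832, 50627/248832]
  B: [2969/9216, 1427/6912, 16393/62208, 51725/248832]
  C: [8981/27648, 54181/248832, 10625/41472, 6259/31104]
  D: [27823/82944, 2189/10368, 63911/248832, 12229/62208]

(P^5)[B -> A] = 2969/9216

Answer: 2969/9216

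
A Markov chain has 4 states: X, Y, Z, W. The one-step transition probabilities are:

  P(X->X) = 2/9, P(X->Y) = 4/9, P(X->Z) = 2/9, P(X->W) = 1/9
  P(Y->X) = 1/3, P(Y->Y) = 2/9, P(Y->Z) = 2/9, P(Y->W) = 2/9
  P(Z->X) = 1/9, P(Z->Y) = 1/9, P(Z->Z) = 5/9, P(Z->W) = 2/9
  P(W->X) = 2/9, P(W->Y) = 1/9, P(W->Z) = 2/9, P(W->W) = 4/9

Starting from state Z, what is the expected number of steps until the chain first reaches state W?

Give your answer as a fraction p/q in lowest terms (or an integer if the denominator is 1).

Let h_i = expected steps to first reach W from state i.
Boundary: h_W = 0.
First-step equations for the other states:
  h_X = 1 + 2/9*h_X + 4/9*h_Y + 2/9*h_Z + 1/9*h_W
  h_Y = 1 + 1/3*h_X + 2/9*h_Y + 2/9*h_Z + 2/9*h_W
  h_Z = 1 + 1/9*h_X + 1/9*h_Y + 5/9*h_Z + 2/9*h_W

Substituting h_W = 0 and rearranging gives the linear system (I - Q) h = 1:
  [7/9, -4/9, -2/9] . (h_X, h_Y, h_Z) = 1
  [-1/3, 7/9, -2/9] . (h_X, h_Y, h_Z) = 1
  [-1/9, -1/9, 4/9] . (h_X, h_Y, h_Z) = 1

Solving yields:
  h_X = 297/53
  h_Y = 270/53
  h_Z = 261/53

Starting state is Z, so the expected hitting time is h_Z = 261/53.

Answer: 261/53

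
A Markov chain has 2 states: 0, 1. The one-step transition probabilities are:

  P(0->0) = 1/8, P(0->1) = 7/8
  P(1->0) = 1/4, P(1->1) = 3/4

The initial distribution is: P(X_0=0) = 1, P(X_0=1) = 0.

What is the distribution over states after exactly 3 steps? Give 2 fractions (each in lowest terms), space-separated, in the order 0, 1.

Answer: 113/512 399/512

Derivation:
Propagating the distribution step by step (d_{t+1} = d_t * P):
d_0 = (0=1, 1=0)
  d_1[0] = 1*1/8 + 0*1/4 = 1/8
  d_1[1] = 1*7/8 + 0*3/4 = 7/8
d_1 = (0=1/8, 1=7/8)
  d_2[0] = 1/8*1/8 + 7/8*1/4 = 15/64
  d_2[1] = 1/8*7/8 + 7/8*3/4 = 49/64
d_2 = (0=15/64, 1=49/64)
  d_3[0] = 15/64*1/8 + 49/64*1/4 = 113/512
  d_3[1] = 15/64*7/8 + 49/64*3/4 = 399/512
d_3 = (0=113/512, 1=399/512)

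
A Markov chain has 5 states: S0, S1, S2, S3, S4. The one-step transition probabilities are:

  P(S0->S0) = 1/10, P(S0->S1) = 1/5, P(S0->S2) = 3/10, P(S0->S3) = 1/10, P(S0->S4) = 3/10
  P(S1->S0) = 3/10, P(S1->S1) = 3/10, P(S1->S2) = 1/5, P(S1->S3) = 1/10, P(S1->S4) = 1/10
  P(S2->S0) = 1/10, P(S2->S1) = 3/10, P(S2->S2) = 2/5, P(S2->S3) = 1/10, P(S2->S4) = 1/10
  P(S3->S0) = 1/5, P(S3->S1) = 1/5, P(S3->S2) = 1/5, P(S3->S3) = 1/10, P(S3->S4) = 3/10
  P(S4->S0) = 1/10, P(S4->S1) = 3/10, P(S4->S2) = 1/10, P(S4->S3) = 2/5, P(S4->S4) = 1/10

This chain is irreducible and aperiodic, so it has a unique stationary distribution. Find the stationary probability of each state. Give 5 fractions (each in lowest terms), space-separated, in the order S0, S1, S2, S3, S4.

The stationary distribution satisfies pi = pi * P, i.e.:
  pi_S0 = 1/10*pi_S0 + 3/10*pi_S1 + 1/10*pi_S2 + 1/5*pi_S3 + 1/10*pi_S4
  pi_S1 = 1/5*pi_S0 + 3/10*pi_S1 + 3/10*pi_S2 + 1/5*pi_S3 + 3/10*pi_S4
  pi_S2 = 3/10*pi_S0 + 1/5*pi_S1 + 2/5*pi_S2 + 1/5*pi_S3 + 1/10*pi_S4
  pi_S3 = 1/10*pi_S0 + 1/10*pi_S1 + 1/10*pi_S2 + 1/10*pi_S3 + 2/5*pi_S4
  pi_S4 = 3/10*pi_S0 + 1/10*pi_S1 + 1/10*pi_S2 + 3/10*pi_S3 + 1/10*pi_S4
with normalization: pi_S0 + pi_S1 + pi_S2 + pi_S3 + pi_S4 = 1.

Using the first 4 balance equations plus normalization, the linear system A*pi = b is:
  [-9/10, 3/10, 1/10, 1/5, 1/10] . pi = 0
  [1/5, -7/10, 3/10, 1/5, 3/10] . pi = 0
  [3/10, 1/5, -3/5, 1/5, 1/10] . pi = 0
  [1/10, 1/10, 1/10, -9/10, 2/5] . pi = 0
  [1, 1, 1, 1, 1] . pi = 1

Solving yields:
  pi_S0 = 134/795
  pi_S1 = 853/3180
  pi_S2 = 797/3180
  pi_S3 = 79/530
  pi_S4 = 26/159

Verification (pi * P):
  134/795*1/10 + 853/3180*3/10 + 797/3180*1/10 + 79/530*1/5 + 26/159*1/10 = 134/795 = pi_S0  (ok)
  134/795*1/5 + 853/3180*3/10 + 797/3180*3/10 + 79/530*1/5 + 26/159*3/10 = 853/3180 = pi_S1  (ok)
  134/795*3/10 + 853/3180*1/5 + 797/3180*2/5 + 79/530*1/5 + 26/159*1/10 = 797/3180 = pi_S2  (ok)
  134/795*1/10 + 853/3180*1/10 + 797/3180*1/10 + 79/530*1/10 + 26/159*2/5 = 79/530 = pi_S3  (ok)
  134/795*3/10 + 853/3180*1/10 + 797/3180*1/10 + 79/530*3/10 + 26/159*1/10 = 26/159 = pi_S4  (ok)

Answer: 134/795 853/3180 797/3180 79/530 26/159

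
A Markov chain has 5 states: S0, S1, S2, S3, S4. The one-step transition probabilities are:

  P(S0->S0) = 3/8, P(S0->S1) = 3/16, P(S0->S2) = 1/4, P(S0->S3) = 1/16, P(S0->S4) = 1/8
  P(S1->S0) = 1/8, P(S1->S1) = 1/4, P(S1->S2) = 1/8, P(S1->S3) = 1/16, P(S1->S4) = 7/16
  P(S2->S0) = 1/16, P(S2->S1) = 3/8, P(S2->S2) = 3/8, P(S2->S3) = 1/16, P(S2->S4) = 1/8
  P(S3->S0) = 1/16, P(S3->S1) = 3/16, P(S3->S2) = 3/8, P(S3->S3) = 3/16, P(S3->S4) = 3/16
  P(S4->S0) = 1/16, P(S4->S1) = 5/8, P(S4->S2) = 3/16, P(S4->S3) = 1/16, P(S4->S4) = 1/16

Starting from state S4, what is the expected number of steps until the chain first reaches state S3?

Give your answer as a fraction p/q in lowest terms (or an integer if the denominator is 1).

Answer: 16

Derivation:
Let h_i = expected steps to first reach S3 from state i.
Boundary: h_S3 = 0.
First-step equations for the other states:
  h_S0 = 1 + 3/8*h_S0 + 3/16*h_S1 + 1/4*h_S2 + 1/16*h_S3 + 1/8*h_S4
  h_S1 = 1 + 1/8*h_S0 + 1/4*h_S1 + 1/8*h_S2 + 1/16*h_S3 + 7/16*h_S4
  h_S2 = 1 + 1/16*h_S0 + 3/8*h_S1 + 3/8*h_S2 + 1/16*h_S3 + 1/8*h_S4
  h_S4 = 1 + 1/16*h_S0 + 5/8*h_S1 + 3/16*h_S2 + 1/16*h_S3 + 1/16*h_S4

Substituting h_S3 = 0 and rearranging gives the linear system (I - Q) h = 1:
  [5/8, -3/16, -1/4, -1/8] . (h_S0, h_S1, h_S2, h_S4) = 1
  [-1/8, 3/4, -1/8, -7/16] . (h_S0, h_S1, h_S2, h_S4) = 1
  [-1/16, -3/8, 5/8, -1/8] . (h_S0, h_S1, h_S2, h_S4) = 1
  [-1/16, -5/8, -3/16, 15/16] . (h_S0, h_S1, h_S2, h_S4) = 1

Solving yields:
  h_S0 = 16
  h_S1 = 16
  h_S2 = 16
  h_S4 = 16

Starting state is S4, so the expected hitting time is h_S4 = 16.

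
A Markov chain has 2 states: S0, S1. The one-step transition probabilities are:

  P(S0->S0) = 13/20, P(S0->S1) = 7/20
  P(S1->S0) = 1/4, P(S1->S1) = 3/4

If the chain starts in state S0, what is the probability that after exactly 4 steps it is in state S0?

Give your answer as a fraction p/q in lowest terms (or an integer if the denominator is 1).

Answer: 1079/2500

Derivation:
Computing P^4 by repeated multiplication:
P^1 =
  S0: [13/20, 7/20]
  S1: [1/4, 3/4]
P^2 =
  S0: [51/100, 49/100]
  S1: [7/20, 13/20]
P^3 =
  S0: [227/500, 273/500]
  S1: [39/100, 61/100]
P^4 =
  S0: [1079/2500, 1421/2500]
  S1: [203/500, 297/500]

(P^4)[S0 -> S0] = 1079/2500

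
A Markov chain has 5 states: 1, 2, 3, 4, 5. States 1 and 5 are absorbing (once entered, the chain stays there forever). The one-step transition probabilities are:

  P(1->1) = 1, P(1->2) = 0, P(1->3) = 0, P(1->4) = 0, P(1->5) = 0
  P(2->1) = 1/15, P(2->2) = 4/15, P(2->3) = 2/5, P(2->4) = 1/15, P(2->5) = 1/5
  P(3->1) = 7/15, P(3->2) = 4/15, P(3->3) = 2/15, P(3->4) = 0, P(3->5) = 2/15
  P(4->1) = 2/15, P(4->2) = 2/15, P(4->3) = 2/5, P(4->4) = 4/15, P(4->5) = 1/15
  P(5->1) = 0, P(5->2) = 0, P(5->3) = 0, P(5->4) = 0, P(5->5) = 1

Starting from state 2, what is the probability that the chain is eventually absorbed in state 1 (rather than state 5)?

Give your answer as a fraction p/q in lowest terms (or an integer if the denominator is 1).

Let a_i = P(absorbed in 1 | start in state i).
Boundary conditions: a_1 = 1, a_5 = 0.
For each transient state i, a_i = sum_j P(i->j) * a_j:
  a_2 = 1/15*a_1 + 4/15*a_2 + 2/5*a_3 + 1/15*a_4 + 1/5*a_5
  a_3 = 7/15*a_1 + 4/15*a_2 + 2/15*a_3 + 0*a_4 + 2/15*a_5
  a_4 = 2/15*a_1 + 2/15*a_2 + 2/5*a_3 + 4/15*a_4 + 1/15*a_5

Substituting a_1 = 1 and a_5 = 0, rearrange to (I - Q) a = r where r[i] = P(i -> 1):
  [11/15, -2/5, -1/15] . (a_2, a_3, a_4) = 1/15
  [-4/15, 13/15, 0] . (a_2, a_3, a_4) = 7/15
  [-2/15, -2/5, 11/15] . (a_2, a_3, a_4) = 2/15

Solving yields:
  a_2 = 673/1259
  a_3 = 885/1259
  a_4 = 834/1259

Starting state is 2, so the absorption probability is a_2 = 673/1259.

Answer: 673/1259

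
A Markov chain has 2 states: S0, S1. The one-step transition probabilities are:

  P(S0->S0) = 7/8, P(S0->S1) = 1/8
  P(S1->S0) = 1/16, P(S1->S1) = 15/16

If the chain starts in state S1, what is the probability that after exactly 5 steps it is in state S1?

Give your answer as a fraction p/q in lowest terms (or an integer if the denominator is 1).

Answer: 822815/1048576

Derivation:
Computing P^5 by repeated multiplication:
P^1 =
  S0: [7/8, 1/8]
  S1: [1/16, 15/16]
P^2 =
  S0: [99/128, 29/128]
  S1: [29/256, 227/256]
P^3 =
  S0: [1415/2048, 633/2048]
  S1: [633/4096, 3463/4096]
P^4 =
  S0: [20443/32768, 12325/32768]
  S1: [12325/65536, 53211/65536]
P^5 =
  S0: [298527/524288, 225761/524288]
  S1: [225761/1048576, 822815/1048576]

(P^5)[S1 -> S1] = 822815/1048576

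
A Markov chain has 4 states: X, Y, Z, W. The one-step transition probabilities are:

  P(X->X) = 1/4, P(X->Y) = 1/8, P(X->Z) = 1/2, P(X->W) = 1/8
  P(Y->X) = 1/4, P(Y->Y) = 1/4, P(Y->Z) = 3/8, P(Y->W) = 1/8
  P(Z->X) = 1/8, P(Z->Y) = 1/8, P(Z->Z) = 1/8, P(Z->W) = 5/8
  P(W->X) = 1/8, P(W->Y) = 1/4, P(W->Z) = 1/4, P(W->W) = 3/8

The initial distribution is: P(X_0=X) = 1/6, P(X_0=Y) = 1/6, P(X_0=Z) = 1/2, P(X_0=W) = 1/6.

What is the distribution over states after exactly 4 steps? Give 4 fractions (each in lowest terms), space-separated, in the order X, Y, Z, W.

Propagating the distribution step by step (d_{t+1} = d_t * P):
d_0 = (X=1/6, Y=1/6, Z=1/2, W=1/6)
  d_1[X] = 1/6*1/4 + 1/6*1/4 + 1/2*1/8 + 1/6*1/8 = 1/6
  d_1[Y] = 1/6*1/8 + 1/6*1/4 + 1/2*1/8 + 1/6*1/4 = 1/6
  d_1[Z] = 1/6*1/2 + 1/6*3/8 + 1/2*1/8 + 1/6*1/4 = 1/4
  d_1[W] = 1/6*1/8 + 1/6*1/8 + 1/2*5/8 + 1/6*3/8 = 5/12
d_1 = (X=1/6, Y=1/6, Z=1/4, W=5/12)
  d_2[X] = 1/6*1/4 + 1/6*1/4 + 1/4*1/8 + 5/12*1/8 = 1/6
  d_2[Y] = 1/6*1/8 + 1/6*1/4 + 1/4*1/8 + 5/12*1/4 = 19/96
  d_2[Z] = 1/6*1/2 + 1/6*3/8 + 1/4*1/8 + 5/12*1/4 = 9/32
  d_2[W] = 1/6*1/8 + 1/6*1/8 + 1/4*5/8 + 5/12*3/8 = 17/48
d_2 = (X=1/6, Y=19/96, Z=9/32, W=17/48)
  d_3[X] = 1/6*1/4 + 19/96*1/4 + 9/32*1/8 + 17/48*1/8 = 131/768
  d_3[Y] = 1/6*1/8 + 19/96*1/4 + 9/32*1/8 + 17/48*1/4 = 149/768
  d_3[Z] = 1/6*1/2 + 19/96*3/8 + 9/32*1/8 + 17/48*1/4 = 9/32
  d_3[W] = 1/6*1/8 + 19/96*1/8 + 9/32*5/8 + 17/48*3/8 = 17/48
d_3 = (X=131/768, Y=149/768, Z=9/32, W=17/48)
  d_4[X] = 131/768*1/4 + 149/768*1/4 + 9/32*1/8 + 17/48*1/8 = 131/768
  d_4[Y] = 131/768*1/8 + 149/768*1/4 + 9/32*1/8 + 17/48*1/4 = 1189/6144
  d_4[Z] = 131/768*1/2 + 149/768*3/8 + 9/32*1/8 + 17/48*1/4 = 577/2048
  d_4[W] = 131/768*1/8 + 149/768*1/8 + 9/32*5/8 + 17/48*3/8 = 17/48
d_4 = (X=131/768, Y=1189/6144, Z=577/2048, W=17/48)

Answer: 131/768 1189/6144 577/2048 17/48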